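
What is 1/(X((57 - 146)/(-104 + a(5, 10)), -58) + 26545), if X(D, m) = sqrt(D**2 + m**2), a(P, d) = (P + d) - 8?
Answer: 249761905/6629898108428 - 97*sqrt(31659797)/6629898108428 ≈ 3.7590e-5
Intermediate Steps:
a(P, d) = -8 + P + d
1/(X((57 - 146)/(-104 + a(5, 10)), -58) + 26545) = 1/(sqrt(((57 - 146)/(-104 + (-8 + 5 + 10)))**2 + (-58)**2) + 26545) = 1/(sqrt((-89/(-104 + 7))**2 + 3364) + 26545) = 1/(sqrt((-89/(-97))**2 + 3364) + 26545) = 1/(sqrt((-89*(-1/97))**2 + 3364) + 26545) = 1/(sqrt((89/97)**2 + 3364) + 26545) = 1/(sqrt(7921/9409 + 3364) + 26545) = 1/(sqrt(31659797/9409) + 26545) = 1/(sqrt(31659797)/97 + 26545) = 1/(26545 + sqrt(31659797)/97)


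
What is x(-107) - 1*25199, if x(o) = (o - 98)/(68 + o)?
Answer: -982556/39 ≈ -25194.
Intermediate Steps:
x(o) = (-98 + o)/(68 + o)
x(-107) - 1*25199 = (-98 - 107)/(68 - 107) - 1*25199 = -205/(-39) - 25199 = -1/39*(-205) - 25199 = 205/39 - 25199 = -982556/39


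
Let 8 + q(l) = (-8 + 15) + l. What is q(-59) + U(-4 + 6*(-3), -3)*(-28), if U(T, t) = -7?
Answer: 136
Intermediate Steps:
q(l) = -1 + l (q(l) = -8 + ((-8 + 15) + l) = -8 + (7 + l) = -1 + l)
q(-59) + U(-4 + 6*(-3), -3)*(-28) = (-1 - 59) - 7*(-28) = -60 + 196 = 136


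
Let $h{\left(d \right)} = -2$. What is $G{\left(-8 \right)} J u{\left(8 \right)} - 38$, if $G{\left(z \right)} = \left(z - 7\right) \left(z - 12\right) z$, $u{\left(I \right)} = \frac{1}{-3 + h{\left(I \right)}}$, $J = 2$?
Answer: $922$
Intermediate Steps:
$u{\left(I \right)} = - \frac{1}{5}$ ($u{\left(I \right)} = \frac{1}{-3 - 2} = \frac{1}{-5} = - \frac{1}{5}$)
$G{\left(z \right)} = z \left(-12 + z\right) \left(-7 + z\right)$ ($G{\left(z \right)} = \left(-7 + z\right) \left(-12 + z\right) z = \left(-12 + z\right) \left(-7 + z\right) z = z \left(-12 + z\right) \left(-7 + z\right)$)
$G{\left(-8 \right)} J u{\left(8 \right)} - 38 = - 8 \left(84 + \left(-8\right)^{2} - -152\right) 2 \left(- \frac{1}{5}\right) - 38 = - 8 \left(84 + 64 + 152\right) \left(- \frac{2}{5}\right) - 38 = \left(-8\right) 300 \left(- \frac{2}{5}\right) - 38 = \left(-2400\right) \left(- \frac{2}{5}\right) - 38 = 960 - 38 = 922$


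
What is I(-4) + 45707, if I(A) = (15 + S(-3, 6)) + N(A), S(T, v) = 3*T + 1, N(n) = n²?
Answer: 45730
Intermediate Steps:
S(T, v) = 1 + 3*T
I(A) = 7 + A² (I(A) = (15 + (1 + 3*(-3))) + A² = (15 + (1 - 9)) + A² = (15 - 8) + A² = 7 + A²)
I(-4) + 45707 = (7 + (-4)²) + 45707 = (7 + 16) + 45707 = 23 + 45707 = 45730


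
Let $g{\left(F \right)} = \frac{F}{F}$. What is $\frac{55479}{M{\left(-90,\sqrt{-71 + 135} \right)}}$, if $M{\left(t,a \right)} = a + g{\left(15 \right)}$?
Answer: $\frac{18493}{3} \approx 6164.3$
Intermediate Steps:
$g{\left(F \right)} = 1$
$M{\left(t,a \right)} = 1 + a$ ($M{\left(t,a \right)} = a + 1 = 1 + a$)
$\frac{55479}{M{\left(-90,\sqrt{-71 + 135} \right)}} = \frac{55479}{1 + \sqrt{-71 + 135}} = \frac{55479}{1 + \sqrt{64}} = \frac{55479}{1 + 8} = \frac{55479}{9} = 55479 \cdot \frac{1}{9} = \frac{18493}{3}$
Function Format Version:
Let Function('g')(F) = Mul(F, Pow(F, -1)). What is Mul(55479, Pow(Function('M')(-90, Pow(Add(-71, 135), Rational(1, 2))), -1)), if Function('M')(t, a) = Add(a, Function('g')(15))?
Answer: Rational(18493, 3) ≈ 6164.3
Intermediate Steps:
Function('g')(F) = 1
Function('M')(t, a) = Add(1, a) (Function('M')(t, a) = Add(a, 1) = Add(1, a))
Mul(55479, Pow(Function('M')(-90, Pow(Add(-71, 135), Rational(1, 2))), -1)) = Mul(55479, Pow(Add(1, Pow(Add(-71, 135), Rational(1, 2))), -1)) = Mul(55479, Pow(Add(1, Pow(64, Rational(1, 2))), -1)) = Mul(55479, Pow(Add(1, 8), -1)) = Mul(55479, Pow(9, -1)) = Mul(55479, Rational(1, 9)) = Rational(18493, 3)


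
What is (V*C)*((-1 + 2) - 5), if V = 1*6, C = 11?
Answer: -264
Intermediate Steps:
V = 6
(V*C)*((-1 + 2) - 5) = (6*11)*((-1 + 2) - 5) = 66*(1 - 5) = 66*(-4) = -264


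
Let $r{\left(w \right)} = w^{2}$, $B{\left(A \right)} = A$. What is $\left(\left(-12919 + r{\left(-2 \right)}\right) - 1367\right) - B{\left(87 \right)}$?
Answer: $-14369$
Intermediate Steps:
$\left(\left(-12919 + r{\left(-2 \right)}\right) - 1367\right) - B{\left(87 \right)} = \left(\left(-12919 + \left(-2\right)^{2}\right) - 1367\right) - 87 = \left(\left(-12919 + 4\right) - 1367\right) - 87 = \left(-12915 - 1367\right) - 87 = -14282 - 87 = -14369$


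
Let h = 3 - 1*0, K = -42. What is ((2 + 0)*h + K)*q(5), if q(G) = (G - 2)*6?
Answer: -648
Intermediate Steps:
h = 3 (h = 3 + 0 = 3)
q(G) = -12 + 6*G (q(G) = (-2 + G)*6 = -12 + 6*G)
((2 + 0)*h + K)*q(5) = ((2 + 0)*3 - 42)*(-12 + 6*5) = (2*3 - 42)*(-12 + 30) = (6 - 42)*18 = -36*18 = -648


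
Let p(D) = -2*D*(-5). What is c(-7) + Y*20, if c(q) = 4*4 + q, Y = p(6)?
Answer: 1209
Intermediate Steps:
p(D) = 10*D
Y = 60 (Y = 10*6 = 60)
c(q) = 16 + q
c(-7) + Y*20 = (16 - 7) + 60*20 = 9 + 1200 = 1209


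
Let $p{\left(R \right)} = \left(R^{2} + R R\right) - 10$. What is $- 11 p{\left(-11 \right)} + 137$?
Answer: $-2415$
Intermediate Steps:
$p{\left(R \right)} = -10 + 2 R^{2}$ ($p{\left(R \right)} = \left(R^{2} + R^{2}\right) - 10 = 2 R^{2} - 10 = -10 + 2 R^{2}$)
$- 11 p{\left(-11 \right)} + 137 = - 11 \left(-10 + 2 \left(-11\right)^{2}\right) + 137 = - 11 \left(-10 + 2 \cdot 121\right) + 137 = - 11 \left(-10 + 242\right) + 137 = \left(-11\right) 232 + 137 = -2552 + 137 = -2415$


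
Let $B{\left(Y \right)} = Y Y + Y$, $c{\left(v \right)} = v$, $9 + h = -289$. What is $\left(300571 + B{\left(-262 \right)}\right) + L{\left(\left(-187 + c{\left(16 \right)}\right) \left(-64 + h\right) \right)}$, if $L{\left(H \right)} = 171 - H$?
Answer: $307222$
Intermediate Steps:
$h = -298$ ($h = -9 - 289 = -298$)
$B{\left(Y \right)} = Y + Y^{2}$ ($B{\left(Y \right)} = Y^{2} + Y = Y + Y^{2}$)
$\left(300571 + B{\left(-262 \right)}\right) + L{\left(\left(-187 + c{\left(16 \right)}\right) \left(-64 + h\right) \right)} = \left(300571 - 262 \left(1 - 262\right)\right) + \left(171 - \left(-187 + 16\right) \left(-64 - 298\right)\right) = \left(300571 - -68382\right) + \left(171 - \left(-171\right) \left(-362\right)\right) = \left(300571 + 68382\right) + \left(171 - 61902\right) = 368953 + \left(171 - 61902\right) = 368953 - 61731 = 307222$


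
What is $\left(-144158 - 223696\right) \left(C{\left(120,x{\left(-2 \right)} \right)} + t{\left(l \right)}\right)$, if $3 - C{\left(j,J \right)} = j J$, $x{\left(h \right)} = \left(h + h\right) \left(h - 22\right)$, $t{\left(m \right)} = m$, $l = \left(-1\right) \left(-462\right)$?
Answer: $4066625970$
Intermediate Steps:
$l = 462$
$x{\left(h \right)} = 2 h \left(-22 + h\right)$
$C{\left(j,J \right)} = 3 - J j$ ($C{\left(j,J \right)} = 3 - j J = 3 - J j$)
$\left(-144158 - 223696\right) \left(C{\left(120,x{\left(-2 \right)} \right)} + t{\left(l \right)}\right) = \left(-144158 - 223696\right) \left(\left(3 - 2 \left(-2\right) \left(-22 - 2\right) 120\right) + 462\right) = - 367854 \left(\left(3 - 2 \left(-2\right) \left(-24\right) 120\right) + 462\right) = - 367854 \left(\left(3 - 96 \cdot 120\right) + 462\right) = - 367854 \left(\left(3 - 11520\right) + 462\right) = - 367854 \left(-11517 + 462\right) = \left(-367854\right) \left(-11055\right) = 4066625970$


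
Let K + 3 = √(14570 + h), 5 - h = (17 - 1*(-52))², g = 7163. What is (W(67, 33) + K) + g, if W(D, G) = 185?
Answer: 7345 + √9814 ≈ 7444.1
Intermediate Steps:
h = -4756 (h = 5 - (17 - 1*(-52))² = 5 - (17 + 52)² = 5 - 1*69² = 5 - 1*4761 = 5 - 4761 = -4756)
K = -3 + √9814 (K = -3 + √(14570 - 4756) = -3 + √9814 ≈ 96.066)
(W(67, 33) + K) + g = (185 + (-3 + √9814)) + 7163 = (182 + √9814) + 7163 = 7345 + √9814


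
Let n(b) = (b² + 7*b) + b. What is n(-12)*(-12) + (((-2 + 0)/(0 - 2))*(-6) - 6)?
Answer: -588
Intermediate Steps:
n(b) = b² + 8*b
n(-12)*(-12) + (((-2 + 0)/(0 - 2))*(-6) - 6) = -12*(8 - 12)*(-12) + (((-2 + 0)/(0 - 2))*(-6) - 6) = -12*(-4)*(-12) + (-2/(-2)*(-6) - 6) = 48*(-12) + (-2*(-½)*(-6) - 6) = -576 + (1*(-6) - 6) = -576 + (-6 - 6) = -576 - 12 = -588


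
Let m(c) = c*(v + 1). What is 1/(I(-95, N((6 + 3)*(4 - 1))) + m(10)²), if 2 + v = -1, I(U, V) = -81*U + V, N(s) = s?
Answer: 1/8122 ≈ 0.00012312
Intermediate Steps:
I(U, V) = V - 81*U
v = -3 (v = -2 - 1 = -3)
m(c) = -2*c (m(c) = c*(-3 + 1) = c*(-2) = -2*c)
1/(I(-95, N((6 + 3)*(4 - 1))) + m(10)²) = 1/(((6 + 3)*(4 - 1) - 81*(-95)) + (-2*10)²) = 1/((9*3 + 7695) + (-20)²) = 1/((27 + 7695) + 400) = 1/(7722 + 400) = 1/8122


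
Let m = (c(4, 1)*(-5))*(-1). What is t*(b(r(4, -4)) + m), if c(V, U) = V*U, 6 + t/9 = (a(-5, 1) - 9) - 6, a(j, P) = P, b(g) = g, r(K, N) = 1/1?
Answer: -3780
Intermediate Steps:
r(K, N) = 1
t = -180 (t = -54 + 9*((1 - 9) - 6) = -54 + 9*(-8 - 6) = -54 + 9*(-14) = -54 - 126 = -180)
c(V, U) = U*V
m = 20 (m = ((1*4)*(-5))*(-1) = (4*(-5))*(-1) = -20*(-1) = 20)
t*(b(r(4, -4)) + m) = -180*(1 + 20) = -180*21 = -3780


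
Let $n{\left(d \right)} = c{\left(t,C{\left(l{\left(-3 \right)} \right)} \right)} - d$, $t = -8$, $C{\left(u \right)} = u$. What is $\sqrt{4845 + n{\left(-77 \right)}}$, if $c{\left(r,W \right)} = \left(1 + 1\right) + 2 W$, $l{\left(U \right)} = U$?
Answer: $\sqrt{4918} \approx 70.128$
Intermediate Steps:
$c{\left(r,W \right)} = 2 + 2 W$
$n{\left(d \right)} = -4 - d$ ($n{\left(d \right)} = \left(2 + 2 \left(-3\right)\right) - d = \left(2 - 6\right) - d = -4 - d$)
$\sqrt{4845 + n{\left(-77 \right)}} = \sqrt{4845 - -73} = \sqrt{4845 + \left(-4 + 77\right)} = \sqrt{4845 + 73} = \sqrt{4918}$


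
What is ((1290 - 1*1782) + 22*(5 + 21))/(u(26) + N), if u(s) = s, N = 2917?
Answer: 80/2943 ≈ 0.027183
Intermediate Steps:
((1290 - 1*1782) + 22*(5 + 21))/(u(26) + N) = ((1290 - 1*1782) + 22*(5 + 21))/(26 + 2917) = ((1290 - 1782) + 22*26)/2943 = (-492 + 572)*(1/2943) = 80*(1/2943) = 80/2943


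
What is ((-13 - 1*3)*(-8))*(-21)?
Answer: -2688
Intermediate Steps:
((-13 - 1*3)*(-8))*(-21) = ((-13 - 3)*(-8))*(-21) = -16*(-8)*(-21) = 128*(-21) = -2688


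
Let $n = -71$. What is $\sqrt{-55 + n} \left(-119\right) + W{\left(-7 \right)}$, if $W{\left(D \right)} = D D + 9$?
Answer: $58 - 357 i \sqrt{14} \approx 58.0 - 1335.8 i$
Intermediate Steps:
$W{\left(D \right)} = 9 + D^{2}$ ($W{\left(D \right)} = D^{2} + 9 = 9 + D^{2}$)
$\sqrt{-55 + n} \left(-119\right) + W{\left(-7 \right)} = \sqrt{-55 - 71} \left(-119\right) + \left(9 + \left(-7\right)^{2}\right) = \sqrt{-126} \left(-119\right) + \left(9 + 49\right) = 3 i \sqrt{14} \left(-119\right) + 58 = - 357 i \sqrt{14} + 58 = 58 - 357 i \sqrt{14}$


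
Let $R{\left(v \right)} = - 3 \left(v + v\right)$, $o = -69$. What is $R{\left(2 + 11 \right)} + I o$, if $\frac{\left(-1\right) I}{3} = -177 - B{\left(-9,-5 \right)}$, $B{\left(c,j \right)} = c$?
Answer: $-34854$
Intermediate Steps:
$I = 504$ ($I = - 3 \left(-177 - -9\right) = - 3 \left(-177 + 9\right) = \left(-3\right) \left(-168\right) = 504$)
$R{\left(v \right)} = - 6 v$ ($R{\left(v \right)} = - 3 \cdot 2 v = - 6 v$)
$R{\left(2 + 11 \right)} + I o = - 6 \left(2 + 11\right) + 504 \left(-69\right) = \left(-6\right) 13 - 34776 = -78 - 34776 = -34854$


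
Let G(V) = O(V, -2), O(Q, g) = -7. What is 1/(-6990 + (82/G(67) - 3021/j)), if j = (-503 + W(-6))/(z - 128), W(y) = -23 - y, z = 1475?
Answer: 3640/2998769 ≈ 0.0012138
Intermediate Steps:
G(V) = -7
j = -520/1347 (j = (-503 + (-23 - 1*(-6)))/(1475 - 128) = (-503 + (-23 + 6))/1347 = (-503 - 17)*(1/1347) = -520*1/1347 = -520/1347 ≈ -0.38604)
1/(-6990 + (82/G(67) - 3021/j)) = 1/(-6990 + (82/(-7) - 3021/(-520/1347))) = 1/(-6990 + (82*(-⅐) - 3021*(-1347/520))) = 1/(-6990 + (-82/7 + 4069287/520)) = 1/(-6990 + 28442369/3640) = 1/(2998769/3640) = 3640/2998769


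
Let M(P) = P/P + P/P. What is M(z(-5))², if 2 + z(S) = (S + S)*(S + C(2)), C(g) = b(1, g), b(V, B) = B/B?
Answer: 4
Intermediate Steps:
b(V, B) = 1
C(g) = 1
z(S) = -2 + 2*S*(1 + S) (z(S) = -2 + (S + S)*(S + 1) = -2 + (2*S)*(1 + S) = -2 + 2*S*(1 + S))
M(P) = 2 (M(P) = 1 + 1 = 2)
M(z(-5))² = 2² = 4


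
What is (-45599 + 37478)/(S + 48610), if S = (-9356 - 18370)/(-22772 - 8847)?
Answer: -256777899/1537027316 ≈ -0.16706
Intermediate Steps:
S = 27726/31619 (S = -27726/(-31619) = -27726*(-1/31619) = 27726/31619 ≈ 0.87688)
(-45599 + 37478)/(S + 48610) = (-45599 + 37478)/(27726/31619 + 48610) = -8121/1537027316/31619 = -8121*31619/1537027316 = -256777899/1537027316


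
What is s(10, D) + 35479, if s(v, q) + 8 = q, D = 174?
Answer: 35645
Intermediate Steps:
s(v, q) = -8 + q
s(10, D) + 35479 = (-8 + 174) + 35479 = 166 + 35479 = 35645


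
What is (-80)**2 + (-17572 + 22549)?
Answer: 11377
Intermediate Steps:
(-80)**2 + (-17572 + 22549) = 6400 + 4977 = 11377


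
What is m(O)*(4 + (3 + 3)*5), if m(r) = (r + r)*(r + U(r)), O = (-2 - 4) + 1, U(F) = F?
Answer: 3400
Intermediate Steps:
O = -5 (O = -6 + 1 = -5)
m(r) = 4*r² (m(r) = (r + r)*(r + r) = (2*r)*(2*r) = 4*r²)
m(O)*(4 + (3 + 3)*5) = (4*(-5)²)*(4 + (3 + 3)*5) = (4*25)*(4 + 6*5) = 100*(4 + 30) = 100*34 = 3400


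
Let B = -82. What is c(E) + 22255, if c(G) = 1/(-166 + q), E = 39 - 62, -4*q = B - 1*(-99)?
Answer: 15155651/681 ≈ 22255.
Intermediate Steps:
q = -17/4 (q = -(-82 - 1*(-99))/4 = -(-82 + 99)/4 = -1/4*17 = -17/4 ≈ -4.2500)
E = -23
c(G) = -4/681 (c(G) = 1/(-166 - 17/4) = 1/(-681/4) = -4/681)
c(E) + 22255 = -4/681 + 22255 = 15155651/681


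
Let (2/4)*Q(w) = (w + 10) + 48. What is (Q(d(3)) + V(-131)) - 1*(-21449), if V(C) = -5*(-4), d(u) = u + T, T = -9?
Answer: 21573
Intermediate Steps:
d(u) = -9 + u (d(u) = u - 9 = -9 + u)
Q(w) = 116 + 2*w (Q(w) = 2*((w + 10) + 48) = 2*((10 + w) + 48) = 2*(58 + w) = 116 + 2*w)
V(C) = 20
(Q(d(3)) + V(-131)) - 1*(-21449) = ((116 + 2*(-9 + 3)) + 20) - 1*(-21449) = ((116 + 2*(-6)) + 20) + 21449 = ((116 - 12) + 20) + 21449 = (104 + 20) + 21449 = 124 + 21449 = 21573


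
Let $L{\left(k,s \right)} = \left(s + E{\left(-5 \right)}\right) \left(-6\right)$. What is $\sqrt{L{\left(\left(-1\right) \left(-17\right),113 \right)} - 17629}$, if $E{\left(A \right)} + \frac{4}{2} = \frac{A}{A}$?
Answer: $i \sqrt{18301} \approx 135.28 i$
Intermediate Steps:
$E{\left(A \right)} = -1$ ($E{\left(A \right)} = -2 + \frac{A}{A} = -2 + 1 = -1$)
$L{\left(k,s \right)} = 6 - 6 s$ ($L{\left(k,s \right)} = \left(s - 1\right) \left(-6\right) = \left(-1 + s\right) \left(-6\right) = 6 - 6 s$)
$\sqrt{L{\left(\left(-1\right) \left(-17\right),113 \right)} - 17629} = \sqrt{\left(6 - 678\right) - 17629} = \sqrt{-672 - 17629} = \sqrt{-18301} = i \sqrt{18301}$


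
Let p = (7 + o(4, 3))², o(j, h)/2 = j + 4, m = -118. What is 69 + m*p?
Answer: -62353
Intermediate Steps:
o(j, h) = 8 + 2*j (o(j, h) = 2*(j + 4) = 2*(4 + j) = 8 + 2*j)
p = 529 (p = (7 + (8 + 2*4))² = (7 + (8 + 8))² = (7 + 16)² = 23² = 529)
69 + m*p = 69 - 118*529 = 69 - 62422 = -62353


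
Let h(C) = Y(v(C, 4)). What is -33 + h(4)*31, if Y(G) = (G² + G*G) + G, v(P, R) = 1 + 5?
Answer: 2385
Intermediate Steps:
v(P, R) = 6
Y(G) = G + 2*G² (Y(G) = (G² + G²) + G = 2*G² + G = G + 2*G²)
h(C) = 78 (h(C) = 6*(1 + 2*6) = 6*(1 + 12) = 6*13 = 78)
-33 + h(4)*31 = -33 + 78*31 = -33 + 2418 = 2385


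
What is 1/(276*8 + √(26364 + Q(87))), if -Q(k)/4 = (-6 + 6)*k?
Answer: 184/404075 - 13*√39/2424450 ≈ 0.00042188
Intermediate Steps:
Q(k) = 0 (Q(k) = -4*(-6 + 6)*k = -0*k = -4*0 = 0)
1/(276*8 + √(26364 + Q(87))) = 1/(276*8 + √(26364 + 0)) = 1/(2208 + √26364) = 1/(2208 + 26*√39)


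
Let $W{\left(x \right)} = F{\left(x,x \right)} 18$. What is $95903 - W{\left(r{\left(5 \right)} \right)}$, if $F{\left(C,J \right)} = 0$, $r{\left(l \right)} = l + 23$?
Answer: $95903$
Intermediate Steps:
$r{\left(l \right)} = 23 + l$
$W{\left(x \right)} = 0$ ($W{\left(x \right)} = 0 \cdot 18 = 0$)
$95903 - W{\left(r{\left(5 \right)} \right)} = 95903 - 0 = 95903 + 0 = 95903$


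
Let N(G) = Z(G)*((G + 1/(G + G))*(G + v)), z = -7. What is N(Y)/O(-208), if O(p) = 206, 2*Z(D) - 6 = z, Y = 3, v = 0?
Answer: -19/824 ≈ -0.023058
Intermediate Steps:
Z(D) = -½ (Z(D) = 3 + (½)*(-7) = 3 - 7/2 = -½)
N(G) = -G*(G + 1/(2*G))/2 (N(G) = -(G + 1/(G + G))*(G + 0)/2 = -(G + 1/(2*G))*G/2 = -G*(G + 1/(2*G))/2)
N(Y)/O(-208) = (-¼ - ½*3²)/206 = (-¼ - ½*9)*(1/206) = (-¼ - 9/2)*(1/206) = -19/4*1/206 = -19/824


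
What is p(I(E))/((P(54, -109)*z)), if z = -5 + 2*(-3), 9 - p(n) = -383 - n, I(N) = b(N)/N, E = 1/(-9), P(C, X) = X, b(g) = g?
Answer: 393/1199 ≈ 0.32777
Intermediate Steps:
E = -⅑ ≈ -0.11111
I(N) = 1 (I(N) = N/N = 1)
p(n) = 392 + n (p(n) = 9 - (-383 - n) = 9 + (383 + n) = 392 + n)
z = -11 (z = -5 - 6 = -11)
p(I(E))/((P(54, -109)*z)) = (392 + 1)/((-109*(-11))) = 393/1199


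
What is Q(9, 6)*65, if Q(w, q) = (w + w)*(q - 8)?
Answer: -2340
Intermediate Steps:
Q(w, q) = 2*w*(-8 + q) (Q(w, q) = (2*w)*(-8 + q) = 2*w*(-8 + q))
Q(9, 6)*65 = (2*9*(-8 + 6))*65 = (2*9*(-2))*65 = -36*65 = -2340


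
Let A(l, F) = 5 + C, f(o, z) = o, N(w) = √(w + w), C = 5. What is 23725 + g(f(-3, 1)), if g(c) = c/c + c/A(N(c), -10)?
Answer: 237257/10 ≈ 23726.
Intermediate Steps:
N(w) = √2*√w (N(w) = √(2*w) = √2*√w)
A(l, F) = 10 (A(l, F) = 5 + 5 = 10)
g(c) = 1 + c/10 (g(c) = c/c + c/10 = 1 + c*(⅒) = 1 + c/10)
23725 + g(f(-3, 1)) = 23725 + (1 + (⅒)*(-3)) = 23725 + (1 - 3/10) = 23725 + 7/10 = 237257/10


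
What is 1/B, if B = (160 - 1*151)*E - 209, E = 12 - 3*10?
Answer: -1/371 ≈ -0.0026954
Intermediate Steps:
E = -18 (E = 12 - 30 = -18)
B = -371 (B = (160 - 1*151)*(-18) - 209 = (160 - 151)*(-18) - 209 = 9*(-18) - 209 = -162 - 209 = -371)
1/B = 1/(-371) = -1/371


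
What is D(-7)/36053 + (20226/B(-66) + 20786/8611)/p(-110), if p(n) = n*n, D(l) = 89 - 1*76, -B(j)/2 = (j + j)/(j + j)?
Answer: -3137501041321/3756473834300 ≈ -0.83523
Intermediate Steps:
B(j) = -2 (B(j) = -2*(j + j)/(j + j) = -2*2*j/(2*j) = -2*2*j*1/(2*j) = -2*1 = -2)
D(l) = 13 (D(l) = 89 - 76 = 13)
p(n) = n²
D(-7)/36053 + (20226/B(-66) + 20786/8611)/p(-110) = 13/36053 + (20226/(-2) + 20786/8611)/((-110)²) = 13*(1/36053) + (20226*(-½) + 20786*(1/8611))/12100 = 13/36053 + (-10113 + 20786/8611)*(1/12100) = 13/36053 - 87062257/8611*1/12100 = 13/36053 - 87062257/104193100 = -3137501041321/3756473834300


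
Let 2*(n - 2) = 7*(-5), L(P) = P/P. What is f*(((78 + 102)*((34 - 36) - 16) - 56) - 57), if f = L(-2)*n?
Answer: 103943/2 ≈ 51972.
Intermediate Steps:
L(P) = 1
n = -31/2 (n = 2 + (7*(-5))/2 = 2 + (1/2)*(-35) = 2 - 35/2 = -31/2 ≈ -15.500)
f = -31/2 (f = 1*(-31/2) = -31/2 ≈ -15.500)
f*(((78 + 102)*((34 - 36) - 16) - 56) - 57) = -31*(((78 + 102)*((34 - 36) - 16) - 56) - 57)/2 = -31*((180*(-2 - 16) - 56) - 57)/2 = -31*((180*(-18) - 56) - 57)/2 = -31*((-3240 - 56) - 57)/2 = -31*(-3296 - 57)/2 = -31/2*(-3353) = 103943/2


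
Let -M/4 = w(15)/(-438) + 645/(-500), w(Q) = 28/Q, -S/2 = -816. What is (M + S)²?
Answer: 723106143140689/269780625 ≈ 2.6803e+6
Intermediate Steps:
S = 1632 (S = -2*(-816) = 1632)
M = 85033/16425 (M = -4*((28/15)/(-438) + 645/(-500)) = -4*((28*(1/15))*(-1/438) + 645*(-1/500)) = -4*((28/15)*(-1/438) - 129/100) = -4*(-14/3285 - 129/100) = -4*(-85033/65700) = 85033/16425 ≈ 5.1770)
(M + S)² = (85033/16425 + 1632)² = (26890633/16425)² = 723106143140689/269780625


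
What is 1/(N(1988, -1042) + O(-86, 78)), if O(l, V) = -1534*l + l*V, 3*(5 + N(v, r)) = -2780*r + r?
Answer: 3/3271351 ≈ 9.1705e-7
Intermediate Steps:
N(v, r) = -5 - 2779*r/3 (N(v, r) = -5 + (-2780*r + r)/3 = -5 + (-2779*r)/3 = -5 - 2779*r/3)
O(l, V) = -1534*l + V*l
1/(N(1988, -1042) + O(-86, 78)) = 1/((-5 - 2779/3*(-1042)) - 86*(-1534 + 78)) = 1/((-5 + 2895718/3) - 86*(-1456)) = 1/(2895703/3 + 125216) = 1/(3271351/3) = 3/3271351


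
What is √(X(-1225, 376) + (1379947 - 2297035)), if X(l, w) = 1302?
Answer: 9*I*√11306 ≈ 956.97*I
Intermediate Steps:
√(X(-1225, 376) + (1379947 - 2297035)) = √(1302 + (1379947 - 2297035)) = √(1302 - 917088) = √(-915786) = 9*I*√11306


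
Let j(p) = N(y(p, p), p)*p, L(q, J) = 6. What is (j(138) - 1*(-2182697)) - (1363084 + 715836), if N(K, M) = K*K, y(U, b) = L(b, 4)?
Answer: 108745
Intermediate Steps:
y(U, b) = 6
N(K, M) = K**2
j(p) = 36*p (j(p) = 6**2*p = 36*p)
(j(138) - 1*(-2182697)) - (1363084 + 715836) = (36*138 - 1*(-2182697)) - (1363084 + 715836) = (4968 + 2182697) - 1*2078920 = 2187665 - 2078920 = 108745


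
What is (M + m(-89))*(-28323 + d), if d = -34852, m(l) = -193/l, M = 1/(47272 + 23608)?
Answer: -172845902915/1261664 ≈ -1.3700e+5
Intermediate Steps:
M = 1/70880 ≈ 1.4108e-5
(M + m(-89))*(-28323 + d) = (1/70880 - 193/(-89))*(-28323 - 34852) = (1/70880 - 193*(-1/89))*(-63175) = (1/70880 + 193/89)*(-63175) = (13679929/6308320)*(-63175) = -172845902915/1261664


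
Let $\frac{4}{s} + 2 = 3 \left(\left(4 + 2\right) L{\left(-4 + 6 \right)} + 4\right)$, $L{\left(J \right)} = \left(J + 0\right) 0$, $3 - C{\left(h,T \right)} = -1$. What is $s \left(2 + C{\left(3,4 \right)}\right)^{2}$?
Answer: $\frac{72}{5} \approx 14.4$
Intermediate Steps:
$C{\left(h,T \right)} = 4$ ($C{\left(h,T \right)} = 3 - -1 = 3 + 1 = 4$)
$L{\left(J \right)} = 0$ ($L{\left(J \right)} = J 0 = 0$)
$s = \frac{2}{5}$ ($s = \frac{4}{-2 + 3 \left(\left(4 + 2\right) 0 + 4\right)} = \frac{4}{-2 + 3 \left(6 \cdot 0 + 4\right)} = \frac{4}{-2 + 3 \left(0 + 4\right)} = \frac{4}{-2 + 3 \cdot 4} = \frac{4}{-2 + 12} = \frac{4}{10} = 4 \cdot \frac{1}{10} = \frac{2}{5} \approx 0.4$)
$s \left(2 + C{\left(3,4 \right)}\right)^{2} = \frac{2 \left(2 + 4\right)^{2}}{5} = \frac{2 \cdot 6^{2}}{5} = \frac{2}{5} \cdot 36 = \frac{72}{5}$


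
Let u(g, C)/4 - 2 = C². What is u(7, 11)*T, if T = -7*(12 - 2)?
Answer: -34440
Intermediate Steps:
u(g, C) = 8 + 4*C²
T = -70 (T = -7*10 = -70)
u(7, 11)*T = (8 + 4*11²)*(-70) = (8 + 4*121)*(-70) = (8 + 484)*(-70) = 492*(-70) = -34440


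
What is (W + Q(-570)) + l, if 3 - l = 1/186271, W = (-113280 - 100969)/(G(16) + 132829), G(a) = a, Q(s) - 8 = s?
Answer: -13872459094529/24745170995 ≈ -560.61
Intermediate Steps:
Q(s) = 8 + s
W = -214249/132845 (W = (-113280 - 100969)/(16 + 132829) = -214249/132845 ≈ -1.6128)
l = 558812/186271 (l = 3 - 1/186271 = 558812/186271 ≈ 3.0000)
(W + Q(-570)) + l = (-214249/132845 + (8 - 570)) + 558812/186271 = (-214249/132845 - 562) + 558812/186271 = -74873139/132845 + 558812/186271 = -13872459094529/24745170995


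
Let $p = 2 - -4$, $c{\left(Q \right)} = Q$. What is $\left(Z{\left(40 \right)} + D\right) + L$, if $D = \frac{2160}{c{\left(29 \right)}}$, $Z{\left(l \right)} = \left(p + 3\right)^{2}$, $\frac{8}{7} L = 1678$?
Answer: $\frac{188353}{116} \approx 1623.7$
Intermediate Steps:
$L = \frac{5873}{4}$ ($L = \frac{7}{8} \cdot 1678 = \frac{5873}{4} \approx 1468.3$)
$p = 6$ ($p = 2 + 4 = 6$)
$Z{\left(l \right)} = 81$ ($Z{\left(l \right)} = \left(6 + 3\right)^{2} = 9^{2} = 81$)
$D = \frac{2160}{29} \approx 74.483$
$\left(Z{\left(40 \right)} + D\right) + L = \left(81 + \frac{2160}{29}\right) + \frac{5873}{4} = \frac{4509}{29} + \frac{5873}{4} = \frac{188353}{116}$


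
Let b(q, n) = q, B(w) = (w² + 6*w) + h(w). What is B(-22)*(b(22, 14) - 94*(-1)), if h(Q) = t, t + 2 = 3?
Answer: 40948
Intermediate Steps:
t = 1 (t = -2 + 3 = 1)
h(Q) = 1
B(w) = 1 + w² + 6*w (B(w) = (w² + 6*w) + 1 = 1 + w² + 6*w)
B(-22)*(b(22, 14) - 94*(-1)) = (1 + (-22)² + 6*(-22))*(22 - 94*(-1)) = (1 + 484 - 132)*(22 + 94) = 353*116 = 40948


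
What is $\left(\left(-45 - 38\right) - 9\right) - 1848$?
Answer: $-1940$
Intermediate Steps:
$\left(\left(-45 - 38\right) - 9\right) - 1848 = \left(-83 - 9\right) - 1848 = -92 - 1848 = -1940$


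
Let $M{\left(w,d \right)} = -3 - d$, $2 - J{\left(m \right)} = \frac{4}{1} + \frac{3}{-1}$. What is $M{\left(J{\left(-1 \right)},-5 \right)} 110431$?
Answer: $220862$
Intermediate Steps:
$J{\left(m \right)} = 1$ ($J{\left(m \right)} = 2 - \left(\frac{4}{1} + \frac{3}{-1}\right) = 2 - \left(4 \cdot 1 + 3 \left(-1\right)\right) = 2 - \left(4 - 3\right) = 2 - 1 = 1$)
$M{\left(J{\left(-1 \right)},-5 \right)} 110431 = \left(-3 - -5\right) 110431 = \left(-3 + 5\right) 110431 = 2 \cdot 110431 = 220862$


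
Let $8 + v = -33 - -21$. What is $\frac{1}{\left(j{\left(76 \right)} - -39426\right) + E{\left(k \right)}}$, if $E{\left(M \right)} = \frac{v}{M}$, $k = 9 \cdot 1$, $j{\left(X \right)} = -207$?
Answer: $\frac{9}{352951} \approx 2.5499 \cdot 10^{-5}$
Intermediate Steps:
$v = -20$ ($v = -8 - 12 = -20$)
$k = 9$
$E{\left(M \right)} = - \frac{20}{M}$
$\frac{1}{\left(j{\left(76 \right)} - -39426\right) + E{\left(k \right)}} = \frac{1}{\left(-207 - -39426\right) - \frac{20}{9}} = \frac{1}{\left(-207 + 39426\right) - \frac{20}{9}} = \frac{1}{39219 - \frac{20}{9}} = \frac{1}{\frac{352951}{9}} = \frac{9}{352951}$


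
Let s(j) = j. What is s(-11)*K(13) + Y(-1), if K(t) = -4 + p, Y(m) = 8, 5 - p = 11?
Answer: 118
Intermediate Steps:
p = -6 (p = 5 - 1*11 = 5 - 11 = -6)
K(t) = -10 (K(t) = -4 - 6 = -10)
s(-11)*K(13) + Y(-1) = -11*(-10) + 8 = 110 + 8 = 118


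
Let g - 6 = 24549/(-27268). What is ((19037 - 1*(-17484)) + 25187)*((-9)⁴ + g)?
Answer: 2762118066789/6817 ≈ 4.0518e+8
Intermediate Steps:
g = 139059/27268 (g = 6 + 24549/(-27268) = 6 + 24549*(-1/27268) = 6 - 24549/27268 = 139059/27268 ≈ 5.0997)
((19037 - 1*(-17484)) + 25187)*((-9)⁴ + g) = ((19037 - 1*(-17484)) + 25187)*((-9)⁴ + 139059/27268) = ((19037 + 17484) + 25187)*(6561 + 139059/27268) = (36521 + 25187)*(179044407/27268) = 61708*(179044407/27268) = 2762118066789/6817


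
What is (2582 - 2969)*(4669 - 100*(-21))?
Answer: -2619603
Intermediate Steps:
(2582 - 2969)*(4669 - 100*(-21)) = -387*(4669 + 2100) = -387*6769 = -2619603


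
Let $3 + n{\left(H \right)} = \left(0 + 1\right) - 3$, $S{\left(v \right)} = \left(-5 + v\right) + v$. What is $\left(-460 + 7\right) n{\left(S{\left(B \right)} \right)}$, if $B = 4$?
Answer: $2265$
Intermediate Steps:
$S{\left(v \right)} = -5 + 2 v$
$n{\left(H \right)} = -5$ ($n{\left(H \right)} = -3 + \left(\left(0 + 1\right) - 3\right) = -3 + \left(1 - 3\right) = -3 - 2 = -5$)
$\left(-460 + 7\right) n{\left(S{\left(B \right)} \right)} = \left(-460 + 7\right) \left(-5\right) = \left(-453\right) \left(-5\right) = 2265$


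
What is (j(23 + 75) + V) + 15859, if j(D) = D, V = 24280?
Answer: 40237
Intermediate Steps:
(j(23 + 75) + V) + 15859 = ((23 + 75) + 24280) + 15859 = (98 + 24280) + 15859 = 24378 + 15859 = 40237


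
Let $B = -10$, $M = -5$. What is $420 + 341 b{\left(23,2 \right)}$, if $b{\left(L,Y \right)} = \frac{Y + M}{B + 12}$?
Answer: $- \frac{183}{2} \approx -91.5$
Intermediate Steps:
$b{\left(L,Y \right)} = - \frac{5}{2} + \frac{Y}{2}$ ($b{\left(L,Y \right)} = \frac{Y - 5}{-10 + 12} = \frac{-5 + Y}{2} = \left(-5 + Y\right) \frac{1}{2} = - \frac{5}{2} + \frac{Y}{2}$)
$420 + 341 b{\left(23,2 \right)} = 420 + 341 \left(- \frac{5}{2} + \frac{1}{2} \cdot 2\right) = 420 + 341 \left(- \frac{5}{2} + 1\right) = 420 + 341 \left(- \frac{3}{2}\right) = 420 - \frac{1023}{2} = - \frac{183}{2}$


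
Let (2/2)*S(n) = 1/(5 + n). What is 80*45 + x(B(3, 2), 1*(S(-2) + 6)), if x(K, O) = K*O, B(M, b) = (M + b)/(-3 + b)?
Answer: 10705/3 ≈ 3568.3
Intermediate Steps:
S(n) = 1/(5 + n)
B(M, b) = (M + b)/(-3 + b)
80*45 + x(B(3, 2), 1*(S(-2) + 6)) = 80*45 + ((3 + 2)/(-3 + 2))*(1*(1/(5 - 2) + 6)) = 3600 + (5/(-1))*(1*(1/3 + 6)) = 3600 + (-1*5)*(1*(⅓ + 6)) = 3600 - 5*19/3 = 3600 - 95/3 = 10705/3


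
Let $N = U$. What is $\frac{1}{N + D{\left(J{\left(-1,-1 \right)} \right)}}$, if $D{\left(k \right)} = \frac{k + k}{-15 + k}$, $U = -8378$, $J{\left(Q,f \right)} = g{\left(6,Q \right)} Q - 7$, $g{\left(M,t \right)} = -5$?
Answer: $- \frac{17}{142422} \approx -0.00011936$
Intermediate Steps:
$J{\left(Q,f \right)} = -7 - 5 Q$ ($J{\left(Q,f \right)} = - 5 Q - 7 = -7 - 5 Q$)
$D{\left(k \right)} = \frac{2 k}{-15 + k}$
$N = -8378$
$\frac{1}{N + D{\left(J{\left(-1,-1 \right)} \right)}} = \frac{1}{-8378 + \frac{2 \left(-7 - -5\right)}{-15 - 2}} = \frac{1}{-8378 + \frac{2 \left(-7 + 5\right)}{-15 + \left(-7 + 5\right)}} = \frac{1}{-8378 + 2 \left(-2\right) \frac{1}{-15 - 2}} = \frac{1}{-8378 + 2 \left(-2\right) \frac{1}{-17}} = \frac{1}{-8378 + 2 \left(-2\right) \left(- \frac{1}{17}\right)} = \frac{1}{-8378 + \frac{4}{17}} = \frac{1}{- \frac{142422}{17}} = - \frac{17}{142422}$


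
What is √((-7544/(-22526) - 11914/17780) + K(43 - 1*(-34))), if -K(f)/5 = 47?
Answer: I*√48150683748159230/14304010 ≈ 15.341*I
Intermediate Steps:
K(f) = -235 (K(f) = -5*47 = -235)
√((-7544/(-22526) - 11914/17780) + K(43 - 1*(-34))) = √((-7544/(-22526) - 11914/17780) - 235) = √((-7544*(-1/22526) - 11914*1/17780) - 235) = √((3772/11263 - 851/1270) - 235) = √(-4794373/14304010 - 235) = √(-3366236723/14304010) = I*√48150683748159230/14304010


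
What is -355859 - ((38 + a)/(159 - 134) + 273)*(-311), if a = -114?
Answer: -6797536/25 ≈ -2.7190e+5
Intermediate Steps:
-355859 - ((38 + a)/(159 - 134) + 273)*(-311) = -355859 - ((38 - 114)/(159 - 134) + 273)*(-311) = -355859 - (-76/25 + 273)*(-311) = -355859 - 6749*(-311)/25 = -355859 - 1*(-2098939/25) = -355859 + 2098939/25 = -6797536/25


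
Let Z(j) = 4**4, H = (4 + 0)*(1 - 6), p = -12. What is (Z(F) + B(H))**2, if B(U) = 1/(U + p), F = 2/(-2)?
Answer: 67092481/1024 ≈ 65520.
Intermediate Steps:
F = -1 (F = 2*(-1/2) = -1)
H = -20 (H = 4*(-5) = -20)
Z(j) = 256
B(U) = 1/(-12 + U) (B(U) = 1/(U - 12) = 1/(-12 + U))
(Z(F) + B(H))**2 = (256 + 1/(-12 - 20))**2 = (256 + 1/(-32))**2 = (256 - 1/32)**2 = (8191/32)**2 = 67092481/1024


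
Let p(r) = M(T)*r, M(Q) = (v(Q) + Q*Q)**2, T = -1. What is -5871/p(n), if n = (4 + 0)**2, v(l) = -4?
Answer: -1957/48 ≈ -40.771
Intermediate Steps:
n = 16 (n = 4**2 = 16)
M(Q) = (-4 + Q**2)**2 (M(Q) = (-4 + Q*Q)**2 = (-4 + Q**2)**2)
p(r) = 9*r (p(r) = (-4 + (-1)**2)**2*r = (-4 + 1)**2*r = (-3)**2*r = 9*r)
-5871/p(n) = -5871/(9*16) = -5871/144 = -5871*1/144 = -1957/48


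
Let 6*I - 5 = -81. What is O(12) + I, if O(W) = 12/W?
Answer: -35/3 ≈ -11.667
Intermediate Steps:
I = -38/3 (I = ⅚ + (⅙)*(-81) = ⅚ - 27/2 = -38/3 ≈ -12.667)
O(12) + I = 12/12 - 38/3 = 12*(1/12) - 38/3 = 1 - 38/3 = -35/3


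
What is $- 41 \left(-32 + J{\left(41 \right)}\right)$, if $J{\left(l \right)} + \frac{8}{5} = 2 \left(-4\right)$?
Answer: $\frac{8528}{5} \approx 1705.6$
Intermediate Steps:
$J{\left(l \right)} = - \frac{48}{5}$ ($J{\left(l \right)} = - \frac{8}{5} + 2 \left(-4\right) = - \frac{8}{5} - 8 = - \frac{48}{5}$)
$- 41 \left(-32 + J{\left(41 \right)}\right) = - 41 \left(-32 - \frac{48}{5}\right) = \left(-41\right) \left(- \frac{208}{5}\right) = \frac{8528}{5}$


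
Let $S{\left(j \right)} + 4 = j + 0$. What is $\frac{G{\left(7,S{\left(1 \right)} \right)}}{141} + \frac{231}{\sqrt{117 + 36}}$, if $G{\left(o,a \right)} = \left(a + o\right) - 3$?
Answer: $\frac{1}{141} + \frac{77 \sqrt{17}}{17} \approx 18.682$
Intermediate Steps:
$S{\left(j \right)} = -4 + j$ ($S{\left(j \right)} = -4 + \left(j + 0\right) = -4 + j$)
$G{\left(o,a \right)} = -3 + a + o$
$\frac{G{\left(7,S{\left(1 \right)} \right)}}{141} + \frac{231}{\sqrt{117 + 36}} = \frac{-3 + \left(-4 + 1\right) + 7}{141} + \frac{231}{\sqrt{117 + 36}} = \left(-3 - 3 + 7\right) \frac{1}{141} + \frac{231}{\sqrt{153}} = 1 \cdot \frac{1}{141} + \frac{231}{3 \sqrt{17}} = \frac{1}{141} + 231 \frac{\sqrt{17}}{51} = \frac{1}{141} + \frac{77 \sqrt{17}}{17}$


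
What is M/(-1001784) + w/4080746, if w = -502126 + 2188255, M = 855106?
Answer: -64297619105/146000930388 ≈ -0.44039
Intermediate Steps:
w = 1686129
M/(-1001784) + w/4080746 = 855106/(-1001784) + 1686129/4080746 = 855106*(-1/1001784) + 1686129*(1/4080746) = -61079/71556 + 1686129/4080746 = -64297619105/146000930388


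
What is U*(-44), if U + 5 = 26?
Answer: -924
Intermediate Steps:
U = 21 (U = -5 + 26 = 21)
U*(-44) = 21*(-44) = -924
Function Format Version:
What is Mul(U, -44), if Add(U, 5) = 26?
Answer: -924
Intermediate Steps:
U = 21 (U = Add(-5, 26) = 21)
Mul(U, -44) = Mul(21, -44) = -924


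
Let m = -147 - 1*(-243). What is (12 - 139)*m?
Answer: -12192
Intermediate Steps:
m = 96 (m = -147 + 243 = 96)
(12 - 139)*m = (12 - 139)*96 = -127*96 = -12192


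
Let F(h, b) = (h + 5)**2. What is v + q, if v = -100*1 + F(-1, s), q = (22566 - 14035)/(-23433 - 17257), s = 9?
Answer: -3426491/40690 ≈ -84.210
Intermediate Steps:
F(h, b) = (5 + h)**2
q = -8531/40690 (q = 8531/(-40690) = 8531*(-1/40690) = -8531/40690 ≈ -0.20966)
v = -84 (v = -100*1 + (5 - 1)**2 = -100 + 4**2 = -100 + 16 = -84)
v + q = -84 - 8531/40690 = -3426491/40690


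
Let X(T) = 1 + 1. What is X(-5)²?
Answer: 4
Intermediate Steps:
X(T) = 2
X(-5)² = 2² = 4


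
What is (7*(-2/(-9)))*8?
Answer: 112/9 ≈ 12.444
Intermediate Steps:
(7*(-2/(-9)))*8 = (7*(-2*(-1/9)))*8 = (7*(2/9))*8 = (14/9)*8 = 112/9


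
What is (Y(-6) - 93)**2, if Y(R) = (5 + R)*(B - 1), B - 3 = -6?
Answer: 7921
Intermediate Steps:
B = -3 (B = 3 - 6 = -3)
Y(R) = -20 - 4*R (Y(R) = (5 + R)*(-3 - 1) = (5 + R)*(-4) = -20 - 4*R)
(Y(-6) - 93)**2 = ((-20 - 4*(-6)) - 93)**2 = ((-20 + 24) - 93)**2 = (4 - 93)**2 = (-89)**2 = 7921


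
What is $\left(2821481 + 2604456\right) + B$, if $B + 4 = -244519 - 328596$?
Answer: $4852818$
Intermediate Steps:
$B = -573119$ ($B = -4 - 573115 = -573119$)
$\left(2821481 + 2604456\right) + B = \left(2821481 + 2604456\right) - 573119 = 5425937 - 573119 = 4852818$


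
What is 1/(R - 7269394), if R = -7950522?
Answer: -1/15219916 ≈ -6.5703e-8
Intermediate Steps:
1/(R - 7269394) = 1/(-7950522 - 7269394) = 1/(-15219916) = -1/15219916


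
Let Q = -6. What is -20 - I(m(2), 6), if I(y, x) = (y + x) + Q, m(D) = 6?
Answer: -26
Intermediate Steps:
I(y, x) = -6 + x + y (I(y, x) = (y + x) - 6 = (x + y) - 6 = -6 + x + y)
-20 - I(m(2), 6) = -20 - (-6 + 6 + 6) = -20 - 1*6 = -20 - 6 = -26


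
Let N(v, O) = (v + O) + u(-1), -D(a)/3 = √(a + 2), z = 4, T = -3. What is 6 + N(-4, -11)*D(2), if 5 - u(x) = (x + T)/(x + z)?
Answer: 58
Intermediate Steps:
u(x) = 5 - (-3 + x)/(4 + x) (u(x) = 5 - (x - 3)/(x + 4) = 5 - (-3 + x)/(4 + x))
D(a) = -3*√(2 + a) (D(a) = -3*√(a + 2) = -3*√(2 + a))
N(v, O) = 19/3 + O + v (N(v, O) = (v + O) + (23 + 4*(-1))/(4 - 1) = (O + v) + (23 - 4)/3 = (O + v) + (⅓)*19 = (O + v) + 19/3 = 19/3 + O + v)
6 + N(-4, -11)*D(2) = 6 + (19/3 - 11 - 4)*(-3*√(2 + 2)) = 6 - (-26)*√4 = 6 - (-26)*2 = 6 - 26/3*(-6) = 6 + 52 = 58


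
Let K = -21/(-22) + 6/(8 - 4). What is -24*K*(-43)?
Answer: 27864/11 ≈ 2533.1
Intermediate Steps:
K = 27/11 (K = -21*(-1/22) + 6/4 = 21/22 + 6*(1/4) = 21/22 + 3/2 = 27/11 ≈ 2.4545)
-24*K*(-43) = -24*27/11*(-43) = -648/11*(-43) = 27864/11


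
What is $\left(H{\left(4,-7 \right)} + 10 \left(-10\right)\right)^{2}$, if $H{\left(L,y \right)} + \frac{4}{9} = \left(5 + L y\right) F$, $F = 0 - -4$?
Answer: $\frac{2999824}{81} \approx 37035.0$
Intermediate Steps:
$F = 4$ ($F = 0 + 4 = 4$)
$H{\left(L,y \right)} = \frac{176}{9} + 4 L y$ ($H{\left(L,y \right)} = - \frac{4}{9} + \left(5 + L y\right) 4 = - \frac{4}{9} + \left(20 + 4 L y\right) = \frac{176}{9} + 4 L y$)
$\left(H{\left(4,-7 \right)} + 10 \left(-10\right)\right)^{2} = \left(\left(\frac{176}{9} + 4 \cdot 4 \left(-7\right)\right) + 10 \left(-10\right)\right)^{2} = \left(\left(\frac{176}{9} - 112\right) - 100\right)^{2} = \left(- \frac{832}{9} - 100\right)^{2} = \left(- \frac{1732}{9}\right)^{2} = \frac{2999824}{81}$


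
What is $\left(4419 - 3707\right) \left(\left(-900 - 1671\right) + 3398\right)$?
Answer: $588824$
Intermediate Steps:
$\left(4419 - 3707\right) \left(\left(-900 - 1671\right) + 3398\right) = 712 \left(\left(-900 - 1671\right) + 3398\right) = 712 \left(-2571 + 3398\right) = 712 \cdot 827 = 588824$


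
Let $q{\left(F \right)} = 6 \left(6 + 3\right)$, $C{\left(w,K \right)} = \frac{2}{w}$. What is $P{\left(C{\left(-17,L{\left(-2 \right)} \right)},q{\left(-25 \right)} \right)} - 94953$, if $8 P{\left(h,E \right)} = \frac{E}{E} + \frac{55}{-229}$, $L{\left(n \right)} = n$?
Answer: $- \frac{86976861}{916} \approx -94953.0$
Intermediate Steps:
$q{\left(F \right)} = 54$ ($q{\left(F \right)} = 6 \cdot 9 = 54$)
$P{\left(h,E \right)} = \frac{87}{916}$ ($P{\left(h,E \right)} = \frac{\frac{E}{E} + \frac{55}{-229}}{8} = \frac{1 + 55 \left(- \frac{1}{229}\right)}{8} = \frac{1 - \frac{55}{229}}{8} = \frac{1}{8} \cdot \frac{174}{229} = \frac{87}{916}$)
$P{\left(C{\left(-17,L{\left(-2 \right)} \right)},q{\left(-25 \right)} \right)} - 94953 = \frac{87}{916} - 94953 = - \frac{86976861}{916}$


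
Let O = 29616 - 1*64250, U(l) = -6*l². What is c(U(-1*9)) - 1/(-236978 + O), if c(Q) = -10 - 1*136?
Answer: -39655351/271612 ≈ -146.00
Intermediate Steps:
c(Q) = -146 (c(Q) = -10 - 136 = -146)
O = -34634 (O = 29616 - 64250 = -34634)
c(U(-1*9)) - 1/(-236978 + O) = -146 - 1/(-236978 - 34634) = -146 - 1/(-271612) = -146 - 1*(-1/271612) = -146 + 1/271612 = -39655351/271612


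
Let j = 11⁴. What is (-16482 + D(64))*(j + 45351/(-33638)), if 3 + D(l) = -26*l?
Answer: -8937449768443/33638 ≈ -2.6569e+8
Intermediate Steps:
D(l) = -3 - 26*l
j = 14641
(-16482 + D(64))*(j + 45351/(-33638)) = (-16482 + (-3 - 26*64))*(14641 + 45351/(-33638)) = (-16482 + (-3 - 1664))*(14641 + 45351*(-1/33638)) = (-16482 - 1667)*(14641 - 45351/33638) = -18149*492448607/33638 = -8937449768443/33638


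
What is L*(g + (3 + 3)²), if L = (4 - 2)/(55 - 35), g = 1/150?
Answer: 5401/1500 ≈ 3.6007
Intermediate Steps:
g = 1/150 ≈ 0.0066667
L = ⅒ (L = 2/20 = 2*(1/20) = ⅒ ≈ 0.10000)
L*(g + (3 + 3)²) = (1/150 + (3 + 3)²)/10 = (1/150 + 6²)/10 = (1/150 + 36)/10 = (⅒)*(5401/150) = 5401/1500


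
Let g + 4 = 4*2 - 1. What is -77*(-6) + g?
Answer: 465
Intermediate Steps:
g = 3 (g = -4 + (4*2 - 1) = -4 + (8 - 1) = -4 + 7 = 3)
-77*(-6) + g = -77*(-6) + 3 = 462 + 3 = 465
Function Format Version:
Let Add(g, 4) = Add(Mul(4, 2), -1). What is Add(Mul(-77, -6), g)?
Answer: 465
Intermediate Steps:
g = 3 (g = Add(-4, Add(Mul(4, 2), -1)) = Add(-4, Add(8, -1)) = Add(-4, 7) = 3)
Add(Mul(-77, -6), g) = Add(Mul(-77, -6), 3) = Add(462, 3) = 465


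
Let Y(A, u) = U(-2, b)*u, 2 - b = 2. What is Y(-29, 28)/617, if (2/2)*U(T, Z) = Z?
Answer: 0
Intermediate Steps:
b = 0 (b = 2 - 1*2 = 2 - 2 = 0)
U(T, Z) = Z
Y(A, u) = 0 (Y(A, u) = 0*u = 0)
Y(-29, 28)/617 = 0/617 = 0*(1/617) = 0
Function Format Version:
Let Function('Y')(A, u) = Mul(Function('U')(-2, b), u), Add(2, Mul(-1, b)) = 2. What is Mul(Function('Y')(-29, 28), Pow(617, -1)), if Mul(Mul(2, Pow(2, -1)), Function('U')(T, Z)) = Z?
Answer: 0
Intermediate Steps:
b = 0 (b = Add(2, Mul(-1, 2)) = Add(2, -2) = 0)
Function('U')(T, Z) = Z
Function('Y')(A, u) = 0 (Function('Y')(A, u) = Mul(0, u) = 0)
Mul(Function('Y')(-29, 28), Pow(617, -1)) = Mul(0, Pow(617, -1)) = Mul(0, Rational(1, 617)) = 0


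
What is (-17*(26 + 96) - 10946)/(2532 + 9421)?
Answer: -13020/11953 ≈ -1.0893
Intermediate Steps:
(-17*(26 + 96) - 10946)/(2532 + 9421) = (-17*122 - 10946)/11953 = (-2074 - 10946)*(1/11953) = -13020*1/11953 = -13020/11953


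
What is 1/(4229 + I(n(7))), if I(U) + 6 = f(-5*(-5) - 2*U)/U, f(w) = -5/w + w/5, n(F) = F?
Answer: 385/1625951 ≈ 0.00023678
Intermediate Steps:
f(w) = -5/w + w/5 (f(w) = -5/w + w*(1/5) = -5/w + w/5)
I(U) = -6 + (5 - 5/(25 - 2*U) - 2*U/5)/U (I(U) = -6 + (-5/(-5*(-5) - 2*U) + (-5*(-5) - 2*U)/5)/U = -6 + (-5/(25 - 2*U) + (25 - 2*U)/5)/U = -6 + (-5/(25 - 2*U) + (5 - 2*U/5))/U = -6 + (5 - 5/(25 - 2*U) - 2*U/5)/U)
1/(4229 + I(n(7))) = 1/(4229 + (2/5)*(-300 - 32*7**2 + 425*7)/(7*(-25 + 2*7))) = 1/(4229 + (2/5)*(1/7)*(-300 - 32*49 + 2975)/(-25 + 14)) = 1/(4229 + (2/5)*(1/7)*(-300 - 1568 + 2975)/(-11)) = 1/(4229 + (2/5)*(1/7)*(-1/11)*1107) = 1/(4229 - 2214/385) = 1/(1625951/385) = 385/1625951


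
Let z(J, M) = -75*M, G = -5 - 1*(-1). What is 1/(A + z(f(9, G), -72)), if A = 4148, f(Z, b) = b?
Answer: 1/9548 ≈ 0.00010473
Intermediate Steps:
G = -4 (G = -5 + 1 = -4)
1/(A + z(f(9, G), -72)) = 1/(4148 - 75*(-72)) = 1/(4148 + 5400) = 1/9548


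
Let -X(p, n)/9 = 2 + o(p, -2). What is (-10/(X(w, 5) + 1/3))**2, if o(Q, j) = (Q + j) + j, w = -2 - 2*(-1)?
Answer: 36/121 ≈ 0.29752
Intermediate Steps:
w = 0 (w = -2 + 2 = 0)
o(Q, j) = Q + 2*j
X(p, n) = 18 - 9*p (X(p, n) = -9*(2 + (p + 2*(-2))) = -9*(2 + (p - 4)) = -9*(2 + (-4 + p)) = -9*(-2 + p) = 18 - 9*p)
(-10/(X(w, 5) + 1/3))**2 = (-10/((18 - 9*0) + 1/3))**2 = (-10/((18 + 0) + 1/3))**2 = (-10/(18 + 1/3))**2 = (-10/(55/3))**2 = ((3/55)*(-10))**2 = (-6/11)**2 = 36/121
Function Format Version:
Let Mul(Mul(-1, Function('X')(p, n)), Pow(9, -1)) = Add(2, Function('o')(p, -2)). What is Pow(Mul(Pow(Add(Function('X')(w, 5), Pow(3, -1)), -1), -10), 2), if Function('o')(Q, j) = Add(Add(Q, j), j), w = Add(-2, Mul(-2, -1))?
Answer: Rational(36, 121) ≈ 0.29752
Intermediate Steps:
w = 0 (w = Add(-2, 2) = 0)
Function('o')(Q, j) = Add(Q, Mul(2, j))
Function('X')(p, n) = Add(18, Mul(-9, p)) (Function('X')(p, n) = Mul(-9, Add(2, Add(p, Mul(2, -2)))) = Mul(-9, Add(2, Add(p, -4))) = Mul(-9, Add(2, Add(-4, p))) = Mul(-9, Add(-2, p)) = Add(18, Mul(-9, p)))
Pow(Mul(Pow(Add(Function('X')(w, 5), Pow(3, -1)), -1), -10), 2) = Pow(Mul(Pow(Add(Add(18, Mul(-9, 0)), Pow(3, -1)), -1), -10), 2) = Pow(Mul(Pow(Add(Add(18, 0), Rational(1, 3)), -1), -10), 2) = Pow(Mul(Pow(Add(18, Rational(1, 3)), -1), -10), 2) = Pow(Mul(Pow(Rational(55, 3), -1), -10), 2) = Pow(Mul(Rational(3, 55), -10), 2) = Pow(Rational(-6, 11), 2) = Rational(36, 121)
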